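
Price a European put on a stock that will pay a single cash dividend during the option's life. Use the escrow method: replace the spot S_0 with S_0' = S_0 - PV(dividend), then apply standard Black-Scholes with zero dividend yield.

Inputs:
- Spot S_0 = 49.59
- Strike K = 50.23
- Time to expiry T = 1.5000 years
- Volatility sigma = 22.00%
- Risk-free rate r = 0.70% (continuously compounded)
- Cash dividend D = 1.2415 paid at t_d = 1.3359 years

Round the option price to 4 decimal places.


PV(D) = D * exp(-r * t_d) = 1.2415 * 0.99069229 = 1.22994447
S_0' = S_0 - PV(D) = 49.5900 - 1.22994447 = 48.36005553
d1 = (ln(S_0'/K) + (r + sigma^2/2)*T) / (sigma*sqrt(T)) = 0.03288891
d2 = d1 - sigma*sqrt(T) = -0.23655496
exp(-rT) = 0.98955493
N(-d1) = 0.48688159; N(-d2) = 0.59349897
P = K * exp(-rT) * N(-d2) - S_0' * N(-d1) = 50.2300 * 0.98955493 * 0.59349897 - 48.36005553 * 0.48688159 = 5.9544

Answer: Price = 5.9544


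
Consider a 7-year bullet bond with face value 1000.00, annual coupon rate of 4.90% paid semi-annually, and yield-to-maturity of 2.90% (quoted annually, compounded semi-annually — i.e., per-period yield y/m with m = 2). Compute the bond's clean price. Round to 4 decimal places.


Coupon per period c = face * coupon_rate / m = 24.500000
Periods per year m = 2; per-period yield y/m = 0.014500
Number of cashflows N = 14
Cashflows (t years, CF_t, discount factor 1/(1+y/m)^(m*t), PV):
  t = 0.5000: CF_t = 24.500000, DF = 0.985707, PV = 24.149828
  t = 1.0000: CF_t = 24.500000, DF = 0.971619, PV = 23.804660
  t = 1.5000: CF_t = 24.500000, DF = 0.957732, PV = 23.464426
  t = 2.0000: CF_t = 24.500000, DF = 0.944043, PV = 23.129054
  t = 2.5000: CF_t = 24.500000, DF = 0.930550, PV = 22.798477
  t = 3.0000: CF_t = 24.500000, DF = 0.917250, PV = 22.472624
  t = 3.5000: CF_t = 24.500000, DF = 0.904140, PV = 22.151428
  t = 4.0000: CF_t = 24.500000, DF = 0.891217, PV = 21.834823
  t = 4.5000: CF_t = 24.500000, DF = 0.878479, PV = 21.522743
  t = 5.0000: CF_t = 24.500000, DF = 0.865923, PV = 21.215124
  t = 5.5000: CF_t = 24.500000, DF = 0.853547, PV = 20.911901
  t = 6.0000: CF_t = 24.500000, DF = 0.841347, PV = 20.613013
  t = 6.5000: CF_t = 24.500000, DF = 0.829322, PV = 20.318396
  t = 7.0000: CF_t = 1024.500000, DF = 0.817469, PV = 837.496968
Price P = sum_t PV_t = 1125.883463

Answer: Price = 1125.8835


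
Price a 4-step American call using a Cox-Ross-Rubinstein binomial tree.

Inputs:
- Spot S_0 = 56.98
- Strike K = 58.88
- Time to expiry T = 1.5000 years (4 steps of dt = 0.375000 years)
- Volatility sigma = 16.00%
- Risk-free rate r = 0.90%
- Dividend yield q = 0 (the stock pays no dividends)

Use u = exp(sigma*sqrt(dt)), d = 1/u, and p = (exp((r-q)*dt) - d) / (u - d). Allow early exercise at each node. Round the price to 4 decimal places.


Answer: Price = V(0,0) = 3.9787

Derivation:
dt = T/N = 0.375000
u = exp(sigma*sqrt(dt)) = 1.102940; d = 1/u = 0.906667
p = (exp((r-q)*dt) - d) / (u - d) = 0.492749
Discount per step: exp(-r*dt) = 0.996631
Stock lattice S(k, i) with i counting down-moves:
  k=0: S(0,0) = 56.9800
  k=1: S(1,0) = 62.8455; S(1,1) = 51.6619
  k=2: S(2,0) = 69.3149; S(2,1) = 56.9800; S(2,2) = 46.8402
  k=3: S(3,0) = 76.4502; S(3,1) = 62.8455; S(3,2) = 51.6619; S(3,3) = 42.4685
  k=4: S(4,0) = 84.3200; S(4,1) = 69.3149; S(4,2) = 56.9800; S(4,3) = 46.8402; S(4,4) = 38.5048
Terminal payoffs V(N, i) = max(S_T - K, 0):
  V(4,0) = 25.439967; V(4,1) = 10.434874; V(4,2) = 0.000000; V(4,3) = 0.000000; V(4,4) = 0.000000
Backward induction: V(k, i) = exp(-r*dt) * [p * V(k+1, i) + (1-p) * V(k+1, i+1)]; then take max(V_cont, immediate exercise) for American.
  V(3,0) = exp(-r*dt) * [p*25.439967 + (1-p)*10.434874] = 17.768551; exercise = 17.570166; V(3,0) = max -> 17.768551
  V(3,1) = exp(-r*dt) * [p*10.434874 + (1-p)*0.000000] = 5.124451; exercise = 3.965537; V(3,1) = max -> 5.124451
  V(3,2) = exp(-r*dt) * [p*0.000000 + (1-p)*0.000000] = 0.000000; exercise = 0.000000; V(3,2) = max -> 0.000000
  V(3,3) = exp(-r*dt) * [p*0.000000 + (1-p)*0.000000] = 0.000000; exercise = 0.000000; V(3,3) = max -> 0.000000
  V(2,0) = exp(-r*dt) * [p*17.768551 + (1-p)*5.124451] = 11.316563; exercise = 10.434874; V(2,0) = max -> 11.316563
  V(2,1) = exp(-r*dt) * [p*5.124451 + (1-p)*0.000000] = 2.516561; exercise = 0.000000; V(2,1) = max -> 2.516561
  V(2,2) = exp(-r*dt) * [p*0.000000 + (1-p)*0.000000] = 0.000000; exercise = 0.000000; V(2,2) = max -> 0.000000
  V(1,0) = exp(-r*dt) * [p*11.316563 + (1-p)*2.516561] = 6.829666; exercise = 3.965537; V(1,0) = max -> 6.829666
  V(1,1) = exp(-r*dt) * [p*2.516561 + (1-p)*0.000000] = 1.235855; exercise = 0.000000; V(1,1) = max -> 1.235855
  V(0,0) = exp(-r*dt) * [p*6.829666 + (1-p)*1.235855] = 3.978750; exercise = 0.000000; V(0,0) = max -> 3.978750


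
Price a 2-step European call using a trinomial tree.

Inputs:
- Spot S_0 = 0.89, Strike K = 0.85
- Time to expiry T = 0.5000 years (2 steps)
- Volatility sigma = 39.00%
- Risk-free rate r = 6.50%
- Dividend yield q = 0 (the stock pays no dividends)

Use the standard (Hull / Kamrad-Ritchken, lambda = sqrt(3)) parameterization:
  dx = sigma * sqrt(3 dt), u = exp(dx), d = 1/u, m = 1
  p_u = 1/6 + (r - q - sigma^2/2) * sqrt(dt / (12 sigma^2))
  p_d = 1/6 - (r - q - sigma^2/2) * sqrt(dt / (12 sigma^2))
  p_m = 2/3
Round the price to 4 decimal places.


Answer: Price = V(0,0) = 0.1258

Derivation:
dt = T/N = 0.250000; dx = sigma*sqrt(3*dt) = 0.337750
u = exp(dx) = 1.401790; d = 1/u = 0.713374
p_u = 0.162577, p_m = 0.666667, p_d = 0.170756
Discount per step: exp(-r*dt) = 0.983881
Stock lattice S(k, j) with j the centered position index:
  k=0: S(0,+0) = 0.8900
  k=1: S(1,-1) = 0.6349; S(1,+0) = 0.8900; S(1,+1) = 1.2476
  k=2: S(2,-2) = 0.4529; S(2,-1) = 0.6349; S(2,+0) = 0.8900; S(2,+1) = 1.2476; S(2,+2) = 1.7489
Terminal payoffs V(N, j) = max(S_T - K, 0):
  V(2,-2) = 0.000000; V(2,-1) = 0.000000; V(2,+0) = 0.040000; V(2,+1) = 0.397593; V(2,+2) = 0.898863
Backward induction: V(k, j) = exp(-r*dt) * [p_u * V(k+1, j+1) + p_m * V(k+1, j) + p_d * V(k+1, j-1)]
  V(1,-1) = exp(-r*dt) * [p_u*0.040000 + p_m*0.000000 + p_d*0.000000] = 0.006398
  V(1,+0) = exp(-r*dt) * [p_u*0.397593 + p_m*0.040000 + p_d*0.000000] = 0.089834
  V(1,+1) = exp(-r*dt) * [p_u*0.898863 + p_m*0.397593 + p_d*0.040000] = 0.411289
  V(0,+0) = exp(-r*dt) * [p_u*0.411289 + p_m*0.089834 + p_d*0.006398] = 0.125788


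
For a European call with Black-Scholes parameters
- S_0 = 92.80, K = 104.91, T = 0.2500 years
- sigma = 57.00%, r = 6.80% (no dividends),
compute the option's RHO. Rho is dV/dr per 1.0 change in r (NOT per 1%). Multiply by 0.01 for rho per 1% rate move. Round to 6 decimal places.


d1 = -0.2282235086; d2 = -0.5132235086
phi(d1) = 0.3886867545; exp(-qT) = 1.0000000000; exp(-rT) = 0.9831436846
N(d2) = 0.3038974916
Rho = K*T*exp(-rT)*N(d2) = 104.9100 * 0.2500 * 0.9831436846 * 0.3038974916 = 7.836119

Answer: Rho = 7.836119


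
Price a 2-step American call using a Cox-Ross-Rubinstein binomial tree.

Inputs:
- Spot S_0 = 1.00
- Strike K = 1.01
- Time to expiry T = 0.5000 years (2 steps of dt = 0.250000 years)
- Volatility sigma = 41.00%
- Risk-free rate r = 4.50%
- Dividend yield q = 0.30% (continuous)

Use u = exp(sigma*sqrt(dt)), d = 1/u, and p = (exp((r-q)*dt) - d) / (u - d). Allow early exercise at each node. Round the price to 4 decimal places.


Answer: Price = V(0,0) = 0.1094

Derivation:
dt = T/N = 0.250000
u = exp(sigma*sqrt(dt)) = 1.227525; d = 1/u = 0.814647
p = (exp((r-q)*dt) - d) / (u - d) = 0.474494
Discount per step: exp(-r*dt) = 0.988813
Stock lattice S(k, i) with i counting down-moves:
  k=0: S(0,0) = 1.0000
  k=1: S(1,0) = 1.2275; S(1,1) = 0.8146
  k=2: S(2,0) = 1.5068; S(2,1) = 1.0000; S(2,2) = 0.6637
Terminal payoffs V(N, i) = max(S_T - K, 0):
  V(2,0) = 0.496818; V(2,1) = 0.000000; V(2,2) = 0.000000
Backward induction: V(k, i) = exp(-r*dt) * [p * V(k+1, i) + (1-p) * V(k+1, i+1)]; then take max(V_cont, immediate exercise) for American.
  V(1,0) = exp(-r*dt) * [p*0.496818 + (1-p)*0.000000] = 0.233100; exercise = 0.217525; V(1,0) = max -> 0.233100
  V(1,1) = exp(-r*dt) * [p*0.000000 + (1-p)*0.000000] = 0.000000; exercise = 0.000000; V(1,1) = max -> 0.000000
  V(0,0) = exp(-r*dt) * [p*0.233100 + (1-p)*0.000000] = 0.109367; exercise = 0.000000; V(0,0) = max -> 0.109367


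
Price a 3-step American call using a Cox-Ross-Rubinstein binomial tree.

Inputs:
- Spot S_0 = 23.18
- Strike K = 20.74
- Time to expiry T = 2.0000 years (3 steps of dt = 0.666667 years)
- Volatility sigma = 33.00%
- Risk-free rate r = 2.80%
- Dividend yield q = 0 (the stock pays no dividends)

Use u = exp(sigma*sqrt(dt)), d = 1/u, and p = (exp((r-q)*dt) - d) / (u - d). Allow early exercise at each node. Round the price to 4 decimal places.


dt = T/N = 0.666667
u = exp(sigma*sqrt(dt)) = 1.309236; d = 1/u = 0.763804
p = (exp((r-q)*dt) - d) / (u - d) = 0.467589
Discount per step: exp(-r*dt) = 0.981506
Stock lattice S(k, i) with i counting down-moves:
  k=0: S(0,0) = 23.1800
  k=1: S(1,0) = 30.3481; S(1,1) = 17.7050
  k=2: S(2,0) = 39.7328; S(2,1) = 23.1800; S(2,2) = 13.5231
  k=3: S(3,0) = 52.0196; S(3,1) = 30.3481; S(3,2) = 17.7050; S(3,3) = 10.3290
Terminal payoffs V(N, i) = max(S_T - K, 0):
  V(3,0) = 31.279646; V(3,1) = 9.608094; V(3,2) = 0.000000; V(3,3) = 0.000000
Backward induction: V(k, i) = exp(-r*dt) * [p * V(k+1, i) + (1-p) * V(k+1, i+1)]; then take max(V_cont, immediate exercise) for American.
  V(2,0) = exp(-r*dt) * [p*31.279646 + (1-p)*9.608094] = 19.376377; exercise = 18.992821; V(2,0) = max -> 19.376377
  V(2,1) = exp(-r*dt) * [p*9.608094 + (1-p)*0.000000] = 4.409551; exercise = 2.440000; V(2,1) = max -> 4.409551
  V(2,2) = exp(-r*dt) * [p*0.000000 + (1-p)*0.000000] = 0.000000; exercise = 0.000000; V(2,2) = max -> 0.000000
  V(1,0) = exp(-r*dt) * [p*19.376377 + (1-p)*4.409551] = 11.196898; exercise = 9.608094; V(1,0) = max -> 11.196898
  V(1,1) = exp(-r*dt) * [p*4.409551 + (1-p)*0.000000] = 2.023725; exercise = 0.000000; V(1,1) = max -> 2.023725
  V(0,0) = exp(-r*dt) * [p*11.196898 + (1-p)*2.023725] = 6.196247; exercise = 2.440000; V(0,0) = max -> 6.196247

Answer: Price = V(0,0) = 6.1962


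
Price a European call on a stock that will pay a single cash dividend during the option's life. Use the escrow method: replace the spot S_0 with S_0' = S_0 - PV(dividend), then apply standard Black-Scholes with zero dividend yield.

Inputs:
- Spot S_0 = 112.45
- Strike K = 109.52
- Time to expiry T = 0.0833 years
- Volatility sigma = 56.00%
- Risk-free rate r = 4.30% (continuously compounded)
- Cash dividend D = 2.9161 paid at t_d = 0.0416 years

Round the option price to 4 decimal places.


Answer: Price = 7.2494

Derivation:
PV(D) = D * exp(-r * t_d) = 2.9161 * 0.99821280 = 2.91088834
S_0' = S_0 - PV(D) = 112.4500 - 2.91088834 = 109.53911166
d1 = (ln(S_0'/K) + (r + sigma^2/2)*T) / (sigma*sqrt(T)) = 0.10405415
d2 = d1 - sigma*sqrt(T) = -0.05757159
exp(-rT) = 0.99642451
N(d1) = 0.54143681; N(d2) = 0.47704494
C = S_0' * N(d1) - K * exp(-rT) * N(d2) = 109.53911166 * 0.54143681 - 109.5200 * 0.99642451 * 0.47704494 = 7.2494


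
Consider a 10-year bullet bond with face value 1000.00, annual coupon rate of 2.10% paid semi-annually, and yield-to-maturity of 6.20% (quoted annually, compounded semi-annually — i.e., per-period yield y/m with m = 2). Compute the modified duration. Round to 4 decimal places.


Answer: Modified duration = 8.5689

Derivation:
Coupon per period c = face * coupon_rate / m = 10.500000
Periods per year m = 2; per-period yield y/m = 0.031000
Number of cashflows N = 20
Cashflows (t years, CF_t, discount factor 1/(1+y/m)^(m*t), PV):
  t = 0.5000: CF_t = 10.500000, DF = 0.969932, PV = 10.184287
  t = 1.0000: CF_t = 10.500000, DF = 0.940768, PV = 9.878067
  t = 1.5000: CF_t = 10.500000, DF = 0.912481, PV = 9.581054
  t = 2.0000: CF_t = 10.500000, DF = 0.885045, PV = 9.292972
  t = 2.5000: CF_t = 10.500000, DF = 0.858434, PV = 9.013552
  t = 3.0000: CF_t = 10.500000, DF = 0.832622, PV = 8.742534
  t = 3.5000: CF_t = 10.500000, DF = 0.807587, PV = 8.479664
  t = 4.0000: CF_t = 10.500000, DF = 0.783305, PV = 8.224698
  t = 4.5000: CF_t = 10.500000, DF = 0.759752, PV = 7.977399
  t = 5.0000: CF_t = 10.500000, DF = 0.736908, PV = 7.737535
  t = 5.5000: CF_t = 10.500000, DF = 0.714751, PV = 7.504884
  t = 6.0000: CF_t = 10.500000, DF = 0.693260, PV = 7.279228
  t = 6.5000: CF_t = 10.500000, DF = 0.672415, PV = 7.060357
  t = 7.0000: CF_t = 10.500000, DF = 0.652197, PV = 6.848067
  t = 7.5000: CF_t = 10.500000, DF = 0.632587, PV = 6.642160
  t = 8.0000: CF_t = 10.500000, DF = 0.613566, PV = 6.442444
  t = 8.5000: CF_t = 10.500000, DF = 0.595117, PV = 6.248733
  t = 9.0000: CF_t = 10.500000, DF = 0.577224, PV = 6.060847
  t = 9.5000: CF_t = 10.500000, DF = 0.559868, PV = 5.878610
  t = 10.0000: CF_t = 1010.500000, DF = 0.543034, PV = 548.735443
Price P = sum_t PV_t = 697.812535
First compute Macaulay numerator sum_t t * PV_t:
  t * PV_t at t = 0.5000: 5.092144
  t * PV_t at t = 1.0000: 9.878067
  t * PV_t at t = 1.5000: 14.371582
  t * PV_t at t = 2.0000: 18.585944
  t * PV_t at t = 2.5000: 22.533880
  t * PV_t at t = 3.0000: 26.227601
  t * PV_t at t = 3.5000: 29.678824
  t * PV_t at t = 4.0000: 32.898793
  t * PV_t at t = 4.5000: 35.898295
  t * PV_t at t = 5.0000: 38.687677
  t * PV_t at t = 5.5000: 41.276862
  t * PV_t at t = 6.0000: 43.675367
  t * PV_t at t = 6.5000: 45.892319
  t * PV_t at t = 7.0000: 47.936467
  t * PV_t at t = 7.5000: 49.816198
  t * PV_t at t = 8.0000: 51.539552
  t * PV_t at t = 8.5000: 53.114233
  t * PV_t at t = 9.0000: 54.547623
  t * PV_t at t = 9.5000: 55.846796
  t * PV_t at t = 10.0000: 5487.354428
Macaulay duration D = 6164.852654 / 697.812535 = 8.834540
Modified duration = D / (1 + y/m) = 8.834540 / (1 + 0.031000) = 8.568904


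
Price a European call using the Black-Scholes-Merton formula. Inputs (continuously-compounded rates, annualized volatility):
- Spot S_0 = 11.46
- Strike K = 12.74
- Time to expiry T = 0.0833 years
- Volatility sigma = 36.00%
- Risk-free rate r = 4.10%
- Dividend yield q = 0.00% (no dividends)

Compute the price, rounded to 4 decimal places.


Answer: Price = 0.1071

Derivation:
d1 = (ln(S/K) + (r - q + 0.5*sigma^2) * T) / (sigma * sqrt(T)) = -0.93425107
d2 = d1 - sigma * sqrt(T) = -1.03815333
exp(-rT) = 0.99659053; exp(-qT) = 1.00000000
C = S_0 * exp(-qT) * N(d1) - K * exp(-rT) * N(d2)
N(d1) = 0.17508720; N(d2) = 0.14959934
C = 11.4600 * 1.00000000 * 0.17508720 - 12.7400 * 0.99659053 * 0.14959934 = 0.1071


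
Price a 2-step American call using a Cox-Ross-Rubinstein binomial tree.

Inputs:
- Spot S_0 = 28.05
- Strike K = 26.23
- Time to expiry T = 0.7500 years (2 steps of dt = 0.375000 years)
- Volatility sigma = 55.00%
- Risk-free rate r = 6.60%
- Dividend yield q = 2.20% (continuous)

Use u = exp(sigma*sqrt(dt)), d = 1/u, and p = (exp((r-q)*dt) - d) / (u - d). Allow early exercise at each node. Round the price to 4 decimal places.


Answer: Price = V(0,0) = 6.1773

Derivation:
dt = T/N = 0.375000
u = exp(sigma*sqrt(dt)) = 1.400466; d = 1/u = 0.714048
p = (exp((r-q)*dt) - d) / (u - d) = 0.440823
Discount per step: exp(-r*dt) = 0.975554
Stock lattice S(k, i) with i counting down-moves:
  k=0: S(0,0) = 28.0500
  k=1: S(1,0) = 39.2831; S(1,1) = 20.0291
  k=2: S(2,0) = 55.0146; S(2,1) = 28.0500; S(2,2) = 14.3017
Terminal payoffs V(N, i) = max(S_T - K, 0):
  V(2,0) = 28.784584; V(2,1) = 1.820000; V(2,2) = 0.000000
Backward induction: V(k, i) = exp(-r*dt) * [p * V(k+1, i) + (1-p) * V(k+1, i+1)]; then take max(V_cont, immediate exercise) for American.
  V(1,0) = exp(-r*dt) * [p*28.784584 + (1-p)*1.820000] = 13.371536; exercise = 13.053063; V(1,0) = max -> 13.371536
  V(1,1) = exp(-r*dt) * [p*1.820000 + (1-p)*0.000000] = 0.782685; exercise = 0.000000; V(1,1) = max -> 0.782685
  V(0,0) = exp(-r*dt) * [p*13.371536 + (1-p)*0.782685] = 6.177344; exercise = 1.820000; V(0,0) = max -> 6.177344


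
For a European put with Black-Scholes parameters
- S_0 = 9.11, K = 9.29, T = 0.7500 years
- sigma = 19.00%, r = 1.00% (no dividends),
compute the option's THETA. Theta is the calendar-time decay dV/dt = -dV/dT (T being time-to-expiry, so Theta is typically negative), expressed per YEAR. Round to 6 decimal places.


d1 = 0.0089438147; d2 = -0.1556010120
phi(d1) = 0.3989263247; exp(-qT) = 1.0000000000; exp(-rT) = 0.9925280548
Theta = -S*exp(-qT)*phi(d1)*sigma/(2*sqrt(T)) + r*K*exp(-rT)*N(-d2) - q*S*exp(-qT)*N(-d1)
N(-d1) = 0.4964319817; N(-d2) = 0.5618262364; sqrt(T) = 0.8660254038
Term 1 = -9.1100 * 1.0000000000 * 0.3989263247 * 0.1900 / (2 * 0.8660254038) = -0.3986612704
Term 2 = 0.0100 * 9.2900 * 0.9925280548 * 0.5618262364 = 0.0518036692
Term 3 = 0 (no dividend yield, q = 0)
Theta = -0.3986612704 + (0.0518036692) + (0.0000000000) = -0.346858

Answer: Theta = -0.346858


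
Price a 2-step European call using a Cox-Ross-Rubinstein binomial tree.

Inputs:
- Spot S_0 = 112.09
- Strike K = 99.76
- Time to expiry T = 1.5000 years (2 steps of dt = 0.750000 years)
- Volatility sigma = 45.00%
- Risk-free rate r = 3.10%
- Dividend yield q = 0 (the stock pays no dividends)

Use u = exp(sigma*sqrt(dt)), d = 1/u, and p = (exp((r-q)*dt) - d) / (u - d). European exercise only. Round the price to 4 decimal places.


Answer: Price = V(0,0) = 31.6884

Derivation:
dt = T/N = 0.750000
u = exp(sigma*sqrt(dt)) = 1.476555; d = 1/u = 0.677252
p = (exp((r-q)*dt) - d) / (u - d) = 0.433215
Discount per step: exp(-r*dt) = 0.977018
Stock lattice S(k, i) with i counting down-moves:
  k=0: S(0,0) = 112.0900
  k=1: S(1,0) = 165.5070; S(1,1) = 75.9132
  k=2: S(2,0) = 244.3801; S(2,1) = 112.0900; S(2,2) = 51.4124
Terminal payoffs V(N, i) = max(S_T - K, 0):
  V(2,0) = 144.620145; V(2,1) = 12.330000; V(2,2) = 0.000000
Backward induction: V(k, i) = exp(-r*dt) * [p * V(k+1, i) + (1-p) * V(k+1, i+1)].
  V(1,0) = exp(-r*dt) * [p*144.620145 + (1-p)*12.330000] = 68.039675
  V(1,1) = exp(-r*dt) * [p*12.330000 + (1-p)*0.000000] = 5.218788
  V(0,0) = exp(-r*dt) * [p*68.039675 + (1-p)*5.218788] = 31.688378


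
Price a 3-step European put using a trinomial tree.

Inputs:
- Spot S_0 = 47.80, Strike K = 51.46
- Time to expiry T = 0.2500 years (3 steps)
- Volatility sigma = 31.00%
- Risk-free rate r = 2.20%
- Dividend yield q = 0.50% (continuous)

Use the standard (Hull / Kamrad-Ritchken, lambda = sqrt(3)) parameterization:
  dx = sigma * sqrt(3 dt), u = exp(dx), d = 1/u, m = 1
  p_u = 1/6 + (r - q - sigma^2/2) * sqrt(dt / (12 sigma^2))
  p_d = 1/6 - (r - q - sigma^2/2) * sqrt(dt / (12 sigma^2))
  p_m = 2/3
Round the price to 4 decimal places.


Answer: Price = V(0,0) = 5.1898

Derivation:
dt = T/N = 0.083333; dx = sigma*sqrt(3*dt) = 0.155000
u = exp(dx) = 1.167658; d = 1/u = 0.856415
p_u = 0.158320, p_m = 0.666667, p_d = 0.175013
Discount per step: exp(-r*dt) = 0.998168
Stock lattice S(k, j) with j the centered position index:
  k=0: S(0,+0) = 47.8000
  k=1: S(1,-1) = 40.9366; S(1,+0) = 47.8000; S(1,+1) = 55.8141
  k=2: S(2,-2) = 35.0588; S(2,-1) = 40.9366; S(2,+0) = 47.8000; S(2,+1) = 55.8141; S(2,+2) = 65.1717
  k=3: S(3,-3) = 30.0249; S(3,-2) = 35.0588; S(3,-1) = 40.9366; S(3,+0) = 47.8000; S(3,+1) = 55.8141; S(3,+2) = 65.1717; S(3,+3) = 76.0983
Terminal payoffs V(N, j) = max(K - S_T, 0):
  V(3,-3) = 21.435142; V(3,-2) = 16.401235; V(3,-1) = 10.523355; V(3,+0) = 3.660000; V(3,+1) = 0.000000; V(3,+2) = 0.000000; V(3,+3) = 0.000000
Backward induction: V(k, j) = exp(-r*dt) * [p_u * V(k+1, j+1) + p_m * V(k+1, j) + p_d * V(k+1, j-1)]
  V(2,-2) = exp(-r*dt) * [p_u*10.523355 + p_m*16.401235 + p_d*21.435142] = 16.321701
  V(2,-1) = exp(-r*dt) * [p_u*3.660000 + p_m*10.523355 + p_d*16.401235] = 10.446288
  V(2,+0) = exp(-r*dt) * [p_u*0.000000 + p_m*3.660000 + p_d*10.523355] = 4.273886
  V(2,+1) = exp(-r*dt) * [p_u*0.000000 + p_m*0.000000 + p_d*3.660000] = 0.639376
  V(2,+2) = exp(-r*dt) * [p_u*0.000000 + p_m*0.000000 + p_d*0.000000] = 0.000000
  V(1,-1) = exp(-r*dt) * [p_u*4.273886 + p_m*10.446288 + p_d*16.321701] = 10.478123
  V(1,+0) = exp(-r*dt) * [p_u*0.639376 + p_m*4.273886 + p_d*10.446288] = 4.769971
  V(1,+1) = exp(-r*dt) * [p_u*0.000000 + p_m*0.639376 + p_d*4.273886] = 1.172087
  V(0,+0) = exp(-r*dt) * [p_u*1.172087 + p_m*4.769971 + p_d*10.478123] = 5.189834


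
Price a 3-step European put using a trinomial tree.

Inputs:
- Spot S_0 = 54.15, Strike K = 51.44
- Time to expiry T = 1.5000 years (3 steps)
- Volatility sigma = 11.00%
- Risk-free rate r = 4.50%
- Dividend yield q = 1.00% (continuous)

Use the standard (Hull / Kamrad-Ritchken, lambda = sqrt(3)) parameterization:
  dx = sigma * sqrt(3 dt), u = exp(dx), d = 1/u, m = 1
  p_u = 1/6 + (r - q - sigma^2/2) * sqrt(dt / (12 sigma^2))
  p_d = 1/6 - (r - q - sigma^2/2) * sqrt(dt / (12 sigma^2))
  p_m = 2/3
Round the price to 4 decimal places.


dt = T/N = 0.500000; dx = sigma*sqrt(3*dt) = 0.134722
u = exp(dx) = 1.144219; d = 1/u = 0.873959
p_u = 0.220388, p_m = 0.666667, p_d = 0.112945
Discount per step: exp(-r*dt) = 0.977751
Stock lattice S(k, j) with j the centered position index:
  k=0: S(0,+0) = 54.1500
  k=1: S(1,-1) = 47.3249; S(1,+0) = 54.1500; S(1,+1) = 61.9594
  k=2: S(2,-2) = 41.3600; S(2,-1) = 47.3249; S(2,+0) = 54.1500; S(2,+1) = 61.9594; S(2,+2) = 70.8951
  k=3: S(3,-3) = 36.1469; S(3,-2) = 41.3600; S(3,-1) = 47.3249; S(3,+0) = 54.1500; S(3,+1) = 61.9594; S(3,+2) = 70.8951; S(3,+3) = 81.1195
Terminal payoffs V(N, j) = max(K - S_T, 0):
  V(3,-3) = 15.293065; V(3,-2) = 10.080005; V(3,-1) = 4.115126; V(3,+0) = 0.000000; V(3,+1) = 0.000000; V(3,+2) = 0.000000; V(3,+3) = 0.000000
Backward induction: V(k, j) = exp(-r*dt) * [p_u * V(k+1, j+1) + p_m * V(k+1, j) + p_d * V(k+1, j-1)]
  V(2,-2) = exp(-r*dt) * [p_u*4.115126 + p_m*10.080005 + p_d*15.293065] = 9.146084
  V(2,-1) = exp(-r*dt) * [p_u*0.000000 + p_m*4.115126 + p_d*10.080005] = 3.795535
  V(2,+0) = exp(-r*dt) * [p_u*0.000000 + p_m*0.000000 + p_d*4.115126] = 0.454442
  V(2,+1) = exp(-r*dt) * [p_u*0.000000 + p_m*0.000000 + p_d*0.000000] = 0.000000
  V(2,+2) = exp(-r*dt) * [p_u*0.000000 + p_m*0.000000 + p_d*0.000000] = 0.000000
  V(1,-1) = exp(-r*dt) * [p_u*0.454442 + p_m*3.795535 + p_d*9.146084] = 3.582005
  V(1,+0) = exp(-r*dt) * [p_u*0.000000 + p_m*0.454442 + p_d*3.795535] = 0.715369
  V(1,+1) = exp(-r*dt) * [p_u*0.000000 + p_m*0.000000 + p_d*0.454442] = 0.050185
  V(0,+0) = exp(-r*dt) * [p_u*0.050185 + p_m*0.715369 + p_d*3.582005] = 0.872684

Answer: Price = V(0,0) = 0.8727


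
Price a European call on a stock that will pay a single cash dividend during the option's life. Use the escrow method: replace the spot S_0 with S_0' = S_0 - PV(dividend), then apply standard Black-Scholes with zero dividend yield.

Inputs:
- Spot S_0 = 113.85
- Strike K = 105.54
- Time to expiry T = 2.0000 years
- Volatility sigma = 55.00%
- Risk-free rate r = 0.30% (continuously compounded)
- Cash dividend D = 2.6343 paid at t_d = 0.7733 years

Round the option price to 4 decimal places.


PV(D) = D * exp(-r * t_d) = 2.6343 * 0.99768279 = 2.62819577
S_0' = S_0 - PV(D) = 113.8500 - 2.62819577 = 111.22180423
d1 = (ln(S_0'/K) + (r + sigma^2/2)*T) / (sigma*sqrt(T)) = 0.46403743
d2 = d1 - sigma*sqrt(T) = -0.31378003
exp(-rT) = 0.99401796
N(d1) = 0.67868954; N(d2) = 0.37684406
C = S_0' * N(d1) - K * exp(-rT) * N(d2) = 111.22180423 * 0.67868954 - 105.5400 * 0.99401796 * 0.37684406 = 35.9509

Answer: Price = 35.9509


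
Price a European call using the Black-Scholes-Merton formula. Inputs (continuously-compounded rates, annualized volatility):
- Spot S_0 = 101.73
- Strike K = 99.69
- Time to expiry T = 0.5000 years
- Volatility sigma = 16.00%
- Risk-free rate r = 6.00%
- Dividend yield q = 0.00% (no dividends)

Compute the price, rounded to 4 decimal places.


d1 = (ln(S/K) + (r - q + 0.5*sigma^2) * T) / (sigma * sqrt(T)) = 0.50078075
d2 = d1 - sigma * sqrt(T) = 0.38764366
exp(-rT) = 0.97044553; exp(-qT) = 1.00000000
C = S_0 * exp(-qT) * N(d1) - K * exp(-rT) * N(d2)
N(d1) = 0.69173728; N(d2) = 0.65086012
C = 101.7300 * 1.00000000 * 0.69173728 - 99.6900 * 0.97044553 * 0.65086012 = 7.4038

Answer: Price = 7.4038


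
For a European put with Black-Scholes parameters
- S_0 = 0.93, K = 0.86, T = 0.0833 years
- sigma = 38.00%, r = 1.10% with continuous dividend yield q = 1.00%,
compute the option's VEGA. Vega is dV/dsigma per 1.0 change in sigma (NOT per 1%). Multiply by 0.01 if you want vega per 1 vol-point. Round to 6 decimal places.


d1 = 0.7690910155; d2 = 0.6594164058
phi(d1) = 0.2968022971; exp(-qT) = 0.9991673468; exp(-rT) = 0.9990841197
Vega = S * exp(-qT) * phi(d1) * sqrt(T) = 0.9300 * 0.9991673468 * 0.2968022971 * 0.2886173938 = 0.079600

Answer: Vega = 0.079600


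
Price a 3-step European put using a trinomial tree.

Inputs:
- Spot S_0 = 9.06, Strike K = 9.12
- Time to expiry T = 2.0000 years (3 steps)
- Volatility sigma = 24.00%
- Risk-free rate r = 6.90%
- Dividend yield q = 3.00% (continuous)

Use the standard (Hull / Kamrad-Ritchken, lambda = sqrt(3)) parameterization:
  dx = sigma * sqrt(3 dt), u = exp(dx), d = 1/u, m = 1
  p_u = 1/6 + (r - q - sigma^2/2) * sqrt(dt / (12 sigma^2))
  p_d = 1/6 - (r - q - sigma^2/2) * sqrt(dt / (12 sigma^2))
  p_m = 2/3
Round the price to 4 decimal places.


dt = T/N = 0.666667; dx = sigma*sqrt(3*dt) = 0.339411
u = exp(dx) = 1.404121; d = 1/u = 0.712189
p_u = 0.176684, p_m = 0.666667, p_d = 0.156649
Discount per step: exp(-r*dt) = 0.955042
Stock lattice S(k, j) with j the centered position index:
  k=0: S(0,+0) = 9.0600
  k=1: S(1,-1) = 6.4524; S(1,+0) = 9.0600; S(1,+1) = 12.7213
  k=2: S(2,-2) = 4.5954; S(2,-1) = 6.4524; S(2,+0) = 9.0600; S(2,+1) = 12.7213; S(2,+2) = 17.8623
  k=3: S(3,-3) = 3.2728; S(3,-2) = 4.5954; S(3,-1) = 6.4524; S(3,+0) = 9.0600; S(3,+1) = 12.7213; S(3,+2) = 17.8623; S(3,+3) = 25.0808
Terminal payoffs V(N, j) = max(K - S_T, 0):
  V(3,-3) = 5.847234; V(3,-2) = 4.524642; V(3,-1) = 2.667563; V(3,+0) = 0.060000; V(3,+1) = 0.000000; V(3,+2) = 0.000000; V(3,+3) = 0.000000
Backward induction: V(k, j) = exp(-r*dt) * [p_u * V(k+1, j+1) + p_m * V(k+1, j) + p_d * V(k+1, j-1)]
  V(2,-2) = exp(-r*dt) * [p_u*2.667563 + p_m*4.524642 + p_d*5.847234] = 4.205727
  V(2,-1) = exp(-r*dt) * [p_u*0.060000 + p_m*2.667563 + p_d*4.524642] = 2.385464
  V(2,+0) = exp(-r*dt) * [p_u*0.000000 + p_m*0.060000 + p_d*2.667563] = 0.437287
  V(2,+1) = exp(-r*dt) * [p_u*0.000000 + p_m*0.000000 + p_d*0.060000] = 0.008976
  V(2,+2) = exp(-r*dt) * [p_u*0.000000 + p_m*0.000000 + p_d*0.000000] = 0.000000
  V(1,-1) = exp(-r*dt) * [p_u*0.437287 + p_m*2.385464 + p_d*4.205727] = 2.221805
  V(1,+0) = exp(-r*dt) * [p_u*0.008976 + p_m*0.437287 + p_d*2.385464] = 0.636814
  V(1,+1) = exp(-r*dt) * [p_u*0.000000 + p_m*0.008976 + p_d*0.437287] = 0.071136
  V(0,+0) = exp(-r*dt) * [p_u*0.071136 + p_m*0.636814 + p_d*2.221805] = 0.749857

Answer: Price = V(0,0) = 0.7499


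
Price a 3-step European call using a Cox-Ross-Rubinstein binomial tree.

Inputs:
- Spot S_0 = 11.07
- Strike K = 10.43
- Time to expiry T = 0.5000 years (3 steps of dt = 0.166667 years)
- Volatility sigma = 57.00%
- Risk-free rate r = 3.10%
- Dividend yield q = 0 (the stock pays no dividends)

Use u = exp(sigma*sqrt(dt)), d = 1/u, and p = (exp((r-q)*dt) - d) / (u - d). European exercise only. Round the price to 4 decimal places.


Answer: Price = V(0,0) = 2.2570

Derivation:
dt = T/N = 0.166667
u = exp(sigma*sqrt(dt)) = 1.262005; d = 1/u = 0.792390
p = (exp((r-q)*dt) - d) / (u - d) = 0.453116
Discount per step: exp(-r*dt) = 0.994847
Stock lattice S(k, i) with i counting down-moves:
  k=0: S(0,0) = 11.0700
  k=1: S(1,0) = 13.9704; S(1,1) = 8.7718
  k=2: S(2,0) = 17.6307; S(2,1) = 11.0700; S(2,2) = 6.9507
  k=3: S(3,0) = 22.2500; S(3,1) = 13.9704; S(3,2) = 8.7718; S(3,3) = 5.5076
Terminal payoffs V(N, i) = max(S_T - K, 0):
  V(3,0) = 11.820029; V(3,1) = 3.540393; V(3,2) = 0.000000; V(3,3) = 0.000000
Backward induction: V(k, i) = exp(-r*dt) * [p * V(k+1, i) + (1-p) * V(k+1, i+1)].
  V(2,0) = exp(-r*dt) * [p*11.820029 + (1-p)*3.540393] = 7.254451
  V(2,1) = exp(-r*dt) * [p*3.540393 + (1-p)*0.000000] = 1.595942
  V(2,2) = exp(-r*dt) * [p*0.000000 + (1-p)*0.000000] = 0.000000
  V(1,0) = exp(-r*dt) * [p*7.254451 + (1-p)*1.595942] = 4.138466
  V(1,1) = exp(-r*dt) * [p*1.595942 + (1-p)*0.000000] = 0.719420
  V(0,0) = exp(-r*dt) * [p*4.138466 + (1-p)*0.719420] = 2.256954


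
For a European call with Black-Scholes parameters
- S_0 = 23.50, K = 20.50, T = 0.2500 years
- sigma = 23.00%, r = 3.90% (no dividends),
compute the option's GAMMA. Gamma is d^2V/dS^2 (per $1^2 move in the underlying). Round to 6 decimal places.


Answer: Gamma = 0.060967

Derivation:
d1 = 1.3298959566; d2 = 1.2148959566
phi(d1) = 0.1647625124; exp(-qT) = 1.0000000000; exp(-rT) = 0.9902973771
Gamma = exp(-qT) * phi(d1) / (S * sigma * sqrt(T)) = 1.0000000000 * 0.1647625124 / (23.5000 * 0.2300 * 0.5000000000) = 0.060967


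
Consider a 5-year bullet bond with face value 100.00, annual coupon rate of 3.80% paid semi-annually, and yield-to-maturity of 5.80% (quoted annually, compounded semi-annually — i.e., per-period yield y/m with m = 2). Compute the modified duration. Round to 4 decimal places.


Answer: Modified duration = 4.4491

Derivation:
Coupon per period c = face * coupon_rate / m = 1.900000
Periods per year m = 2; per-period yield y/m = 0.029000
Number of cashflows N = 10
Cashflows (t years, CF_t, discount factor 1/(1+y/m)^(m*t), PV):
  t = 0.5000: CF_t = 1.900000, DF = 0.971817, PV = 1.846453
  t = 1.0000: CF_t = 1.900000, DF = 0.944429, PV = 1.794415
  t = 1.5000: CF_t = 1.900000, DF = 0.917812, PV = 1.743843
  t = 2.0000: CF_t = 1.900000, DF = 0.891946, PV = 1.694697
  t = 2.5000: CF_t = 1.900000, DF = 0.866808, PV = 1.646936
  t = 3.0000: CF_t = 1.900000, DF = 0.842379, PV = 1.600521
  t = 3.5000: CF_t = 1.900000, DF = 0.818639, PV = 1.555414
  t = 4.0000: CF_t = 1.900000, DF = 0.795567, PV = 1.511578
  t = 4.5000: CF_t = 1.900000, DF = 0.773146, PV = 1.468978
  t = 5.0000: CF_t = 101.900000, DF = 0.751357, PV = 76.563263
Price P = sum_t PV_t = 91.426098
First compute Macaulay numerator sum_t t * PV_t:
  t * PV_t at t = 0.5000: 0.923226
  t * PV_t at t = 1.0000: 1.794415
  t * PV_t at t = 1.5000: 2.615765
  t * PV_t at t = 2.0000: 3.389394
  t * PV_t at t = 2.5000: 4.117340
  t * PV_t at t = 3.0000: 4.801563
  t * PV_t at t = 3.5000: 5.443949
  t * PV_t at t = 4.0000: 6.046313
  t * PV_t at t = 4.5000: 6.610400
  t * PV_t at t = 5.0000: 382.816317
Macaulay duration D = 418.558682 / 91.426098 = 4.578109
Modified duration = D / (1 + y/m) = 4.578109 / (1 + 0.029000) = 4.449086


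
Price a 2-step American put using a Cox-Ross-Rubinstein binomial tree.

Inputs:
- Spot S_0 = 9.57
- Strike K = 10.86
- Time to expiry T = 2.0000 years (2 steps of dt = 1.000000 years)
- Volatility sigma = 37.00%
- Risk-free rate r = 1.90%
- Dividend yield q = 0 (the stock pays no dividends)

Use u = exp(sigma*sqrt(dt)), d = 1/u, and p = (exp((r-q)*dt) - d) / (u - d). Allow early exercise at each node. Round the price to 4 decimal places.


dt = T/N = 1.000000
u = exp(sigma*sqrt(dt)) = 1.447735; d = 1/u = 0.690734
p = (exp((r-q)*dt) - d) / (u - d) = 0.433880
Discount per step: exp(-r*dt) = 0.981179
Stock lattice S(k, i) with i counting down-moves:
  k=0: S(0,0) = 9.5700
  k=1: S(1,0) = 13.8548; S(1,1) = 6.6103
  k=2: S(2,0) = 20.0581; S(2,1) = 9.5700; S(2,2) = 4.5660
Terminal payoffs V(N, i) = max(K - S_T, 0):
  V(2,0) = 0.000000; V(2,1) = 1.290000; V(2,2) = 6.294020
Backward induction: V(k, i) = exp(-r*dt) * [p * V(k+1, i) + (1-p) * V(k+1, i+1)]; then take max(V_cont, immediate exercise) for American.
  V(1,0) = exp(-r*dt) * [p*0.000000 + (1-p)*1.290000] = 0.716550; exercise = 0.000000; V(1,0) = max -> 0.716550
  V(1,1) = exp(-r*dt) * [p*1.290000 + (1-p)*6.294020] = 4.045280; exercise = 4.249672; V(1,1) = max -> 4.249672
  V(0,0) = exp(-r*dt) * [p*0.716550 + (1-p)*4.249672] = 2.665591; exercise = 1.290000; V(0,0) = max -> 2.665591

Answer: Price = V(0,0) = 2.6656


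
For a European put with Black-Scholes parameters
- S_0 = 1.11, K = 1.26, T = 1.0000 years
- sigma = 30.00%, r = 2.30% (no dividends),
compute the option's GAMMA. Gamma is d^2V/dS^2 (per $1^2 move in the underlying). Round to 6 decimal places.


d1 = -0.1958390188; d2 = -0.4958390188
phi(d1) = 0.3913648657; exp(-qT) = 1.0000000000; exp(-rT) = 0.9772624838
Gamma = exp(-qT) * phi(d1) / (S * sigma * sqrt(T)) = 1.0000000000 * 0.3913648657 / (1.1100 * 0.3000 * 1.0000000000) = 1.175270

Answer: Gamma = 1.175270


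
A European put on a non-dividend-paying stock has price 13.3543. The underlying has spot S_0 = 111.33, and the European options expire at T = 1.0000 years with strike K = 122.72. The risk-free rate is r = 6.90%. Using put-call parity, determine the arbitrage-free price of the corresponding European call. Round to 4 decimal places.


Put-call parity: C - P = S_0 * exp(-qT) - K * exp(-rT).
S_0 * exp(-qT) = 111.3300 * 1.00000000 = 111.33000000
K * exp(-rT) = 122.7200 * 0.93332668 = 114.53785018
C = P + S*exp(-qT) - K*exp(-rT)
C = 13.3543 + 111.33000000 - 114.53785018 = 10.1464

Answer: Call price = 10.1464


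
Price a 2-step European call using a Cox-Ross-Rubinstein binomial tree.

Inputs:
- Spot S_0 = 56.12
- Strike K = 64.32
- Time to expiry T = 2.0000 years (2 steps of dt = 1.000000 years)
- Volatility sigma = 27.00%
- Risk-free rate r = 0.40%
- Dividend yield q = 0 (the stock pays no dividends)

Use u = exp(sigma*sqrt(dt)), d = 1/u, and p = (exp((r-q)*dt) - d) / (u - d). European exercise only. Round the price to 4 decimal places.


dt = T/N = 1.000000
u = exp(sigma*sqrt(dt)) = 1.309964; d = 1/u = 0.763379
p = (exp((r-q)*dt) - d) / (u - d) = 0.440240
Discount per step: exp(-r*dt) = 0.996008
Stock lattice S(k, i) with i counting down-moves:
  k=0: S(0,0) = 56.1200
  k=1: S(1,0) = 73.5152; S(1,1) = 42.8409
  k=2: S(2,0) = 96.3023; S(2,1) = 56.1200; S(2,2) = 32.7038
Terminal payoffs V(N, i) = max(S_T - K, 0):
  V(2,0) = 31.982305; V(2,1) = 0.000000; V(2,2) = 0.000000
Backward induction: V(k, i) = exp(-r*dt) * [p * V(k+1, i) + (1-p) * V(k+1, i+1)].
  V(1,0) = exp(-r*dt) * [p*31.982305 + (1-p)*0.000000] = 14.023680
  V(1,1) = exp(-r*dt) * [p*0.000000 + (1-p)*0.000000] = 0.000000
  V(0,0) = exp(-r*dt) * [p*14.023680 + (1-p)*0.000000] = 6.149138

Answer: Price = V(0,0) = 6.1491


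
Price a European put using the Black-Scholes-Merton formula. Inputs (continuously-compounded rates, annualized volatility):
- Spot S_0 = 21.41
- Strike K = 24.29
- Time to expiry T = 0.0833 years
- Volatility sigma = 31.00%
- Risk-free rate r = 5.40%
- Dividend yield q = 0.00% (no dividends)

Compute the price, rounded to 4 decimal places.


d1 = (ln(S/K) + (r - q + 0.5*sigma^2) * T) / (sigma * sqrt(T)) = -1.31556996
d2 = d1 - sigma * sqrt(T) = -1.40504135
exp(-rT) = 0.99551190; exp(-qT) = 1.00000000
P = K * exp(-rT) * N(-d2) - S_0 * exp(-qT) * N(-d1)
N(-d1) = 0.90584079; N(-d2) = 0.91999551
P = 24.2900 * 0.99551190 * 0.91999551 - 21.4100 * 1.00000000 * 0.90584079 = 2.8523

Answer: Price = 2.8523


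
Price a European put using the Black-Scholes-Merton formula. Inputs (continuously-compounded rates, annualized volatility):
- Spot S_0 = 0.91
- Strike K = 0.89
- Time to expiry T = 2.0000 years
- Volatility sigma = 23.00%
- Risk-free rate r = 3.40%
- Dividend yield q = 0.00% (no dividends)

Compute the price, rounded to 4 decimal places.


Answer: Price = 0.0775

Derivation:
d1 = (ln(S/K) + (r - q + 0.5*sigma^2) * T) / (sigma * sqrt(T)) = 0.44001452
d2 = d1 - sigma * sqrt(T) = 0.11474540
exp(-rT) = 0.93426047; exp(-qT) = 1.00000000
P = K * exp(-rT) * N(-d2) - S_0 * exp(-qT) * N(-d1)
N(-d1) = 0.32996329; N(-d2) = 0.45432346
P = 0.8900 * 0.93426047 * 0.45432346 - 0.9100 * 1.00000000 * 0.32996329 = 0.0775


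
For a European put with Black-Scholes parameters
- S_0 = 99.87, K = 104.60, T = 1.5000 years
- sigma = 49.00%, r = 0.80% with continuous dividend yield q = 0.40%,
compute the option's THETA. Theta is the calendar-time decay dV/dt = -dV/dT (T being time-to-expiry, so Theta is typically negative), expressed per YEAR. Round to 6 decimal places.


Answer: Theta = -7.340500

Derivation:
d1 = 0.2329527876; d2 = -0.3671721994
phi(d1) = 0.3882631165; exp(-qT) = 0.9940179641; exp(-rT) = 0.9880717129
Theta = -S*exp(-qT)*phi(d1)*sigma/(2*sqrt(T)) + r*K*exp(-rT)*N(-d2) - q*S*exp(-qT)*N(-d1)
N(-d1) = 0.4078990336; N(-d2) = 0.6432547125; sqrt(T) = 1.2247448714
Term 1 = -99.8700 * 0.9940179641 * 0.3882631165 * 0.4900 / (2 * 1.2247448714) = -7.7103816263
Term 2 = 0.0080 * 104.6000 * 0.9880717129 * 0.6432547125 = 0.5318548382
Term 3 = -0.0040 * 99.8700 * 0.9940179641 * 0.4078990336 = -0.1619727481
Theta = -7.7103816263 + (0.5318548382) + (-0.1619727481) = -7.340500


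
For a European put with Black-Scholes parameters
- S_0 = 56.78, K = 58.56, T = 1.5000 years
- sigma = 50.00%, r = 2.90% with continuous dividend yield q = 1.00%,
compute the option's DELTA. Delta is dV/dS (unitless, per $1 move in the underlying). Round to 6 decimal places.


Answer: Delta = -0.375529

Derivation:
d1 = 0.3023197496; d2 = -0.3100526861
phi(d1) = 0.3811214651; exp(-qT) = 0.9851119396; exp(-rT) = 0.9574325541
N(-d1) = 0.3812041622
Delta = -exp(-qT) * N(-d1) = -0.9851119396 * 0.3812041622 = -0.375529


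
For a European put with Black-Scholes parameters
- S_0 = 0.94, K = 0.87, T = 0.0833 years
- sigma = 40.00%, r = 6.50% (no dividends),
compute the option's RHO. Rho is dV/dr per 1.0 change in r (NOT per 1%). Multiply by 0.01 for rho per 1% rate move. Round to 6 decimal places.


d1 = 0.7749460492; d2 = 0.6594990916
phi(d1) = 0.2954637206; exp(-qT) = 1.0000000000; exp(-rT) = 0.9946001320
N(-d2) = 0.2547876646
Rho = -K*T*exp(-rT)*N(-d2) = -0.8700 * 0.0833 * 0.9946001320 * 0.2547876646 = -0.018365

Answer: Rho = -0.018365


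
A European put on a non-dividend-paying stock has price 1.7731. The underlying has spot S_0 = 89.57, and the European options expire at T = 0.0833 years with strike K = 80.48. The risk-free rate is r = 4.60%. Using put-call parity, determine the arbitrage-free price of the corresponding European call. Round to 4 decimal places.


Answer: Call price = 11.1709

Derivation:
Put-call parity: C - P = S_0 * exp(-qT) - K * exp(-rT).
S_0 * exp(-qT) = 89.5700 * 1.00000000 = 89.57000000
K * exp(-rT) = 80.4800 * 0.99617553 = 80.17220681
C = P + S*exp(-qT) - K*exp(-rT)
C = 1.7731 + 89.57000000 - 80.17220681 = 11.1709


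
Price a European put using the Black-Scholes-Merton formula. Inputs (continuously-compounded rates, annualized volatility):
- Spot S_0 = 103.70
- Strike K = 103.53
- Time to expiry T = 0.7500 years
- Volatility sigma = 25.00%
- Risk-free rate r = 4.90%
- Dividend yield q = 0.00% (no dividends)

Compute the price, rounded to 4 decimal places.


d1 = (ln(S/K) + (r - q + 0.5*sigma^2) * T) / (sigma * sqrt(T)) = 0.28557217
d2 = d1 - sigma * sqrt(T) = 0.06906582
exp(-rT) = 0.96391708; exp(-qT) = 1.00000000
P = K * exp(-rT) * N(-d2) - S_0 * exp(-qT) * N(-d1)
N(-d1) = 0.38760291; N(-d2) = 0.47246861
P = 103.5300 * 0.96391708 * 0.47246861 - 103.7000 * 1.00000000 * 0.38760291 = 6.9553

Answer: Price = 6.9553


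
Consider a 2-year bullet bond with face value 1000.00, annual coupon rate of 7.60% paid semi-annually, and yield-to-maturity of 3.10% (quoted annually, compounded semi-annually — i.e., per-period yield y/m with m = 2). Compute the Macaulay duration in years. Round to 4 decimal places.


Answer: Macaulay duration = 1.8977 years

Derivation:
Coupon per period c = face * coupon_rate / m = 38.000000
Periods per year m = 2; per-period yield y/m = 0.015500
Number of cashflows N = 4
Cashflows (t years, CF_t, discount factor 1/(1+y/m)^(m*t), PV):
  t = 0.5000: CF_t = 38.000000, DF = 0.984737, PV = 37.419990
  t = 1.0000: CF_t = 38.000000, DF = 0.969706, PV = 36.848833
  t = 1.5000: CF_t = 38.000000, DF = 0.954905, PV = 36.286394
  t = 2.0000: CF_t = 1038.000000, DF = 0.940330, PV = 976.062534
Price P = sum_t PV_t = 1086.617751
Macaulay numerator sum_t t * PV_t:
  t * PV_t at t = 0.5000: 18.709995
  t * PV_t at t = 1.0000: 36.848833
  t * PV_t at t = 1.5000: 54.429591
  t * PV_t at t = 2.0000: 1952.125067
Macaulay duration D = (sum_t t * PV_t) / P = 2062.113487 / 1086.617751 = 1.897736


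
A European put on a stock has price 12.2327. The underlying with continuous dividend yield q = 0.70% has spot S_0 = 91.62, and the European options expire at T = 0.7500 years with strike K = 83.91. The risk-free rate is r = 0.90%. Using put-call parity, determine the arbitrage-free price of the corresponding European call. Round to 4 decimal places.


Put-call parity: C - P = S_0 * exp(-qT) - K * exp(-rT).
S_0 * exp(-qT) = 91.6200 * 0.99476376 = 91.14025543
K * exp(-rT) = 83.9100 * 0.99327273 = 83.34551478
C = P + S*exp(-qT) - K*exp(-rT)
C = 12.2327 + 91.14025543 - 83.34551478 = 20.0274

Answer: Call price = 20.0274
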